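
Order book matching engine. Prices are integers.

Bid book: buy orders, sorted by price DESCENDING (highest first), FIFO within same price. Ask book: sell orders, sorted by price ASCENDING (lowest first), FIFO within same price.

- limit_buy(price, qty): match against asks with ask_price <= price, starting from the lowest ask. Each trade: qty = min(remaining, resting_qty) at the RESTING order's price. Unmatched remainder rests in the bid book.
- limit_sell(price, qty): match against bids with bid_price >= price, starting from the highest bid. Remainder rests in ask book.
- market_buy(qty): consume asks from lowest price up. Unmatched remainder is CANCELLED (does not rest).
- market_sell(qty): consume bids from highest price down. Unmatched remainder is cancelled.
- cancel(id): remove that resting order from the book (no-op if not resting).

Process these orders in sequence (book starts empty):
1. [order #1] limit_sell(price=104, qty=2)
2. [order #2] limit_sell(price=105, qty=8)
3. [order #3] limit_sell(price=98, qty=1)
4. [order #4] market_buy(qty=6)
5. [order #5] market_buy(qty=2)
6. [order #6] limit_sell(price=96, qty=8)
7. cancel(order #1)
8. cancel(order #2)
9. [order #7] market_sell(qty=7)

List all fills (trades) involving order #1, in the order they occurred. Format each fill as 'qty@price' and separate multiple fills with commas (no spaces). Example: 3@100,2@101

After op 1 [order #1] limit_sell(price=104, qty=2): fills=none; bids=[-] asks=[#1:2@104]
After op 2 [order #2] limit_sell(price=105, qty=8): fills=none; bids=[-] asks=[#1:2@104 #2:8@105]
After op 3 [order #3] limit_sell(price=98, qty=1): fills=none; bids=[-] asks=[#3:1@98 #1:2@104 #2:8@105]
After op 4 [order #4] market_buy(qty=6): fills=#4x#3:1@98 #4x#1:2@104 #4x#2:3@105; bids=[-] asks=[#2:5@105]
After op 5 [order #5] market_buy(qty=2): fills=#5x#2:2@105; bids=[-] asks=[#2:3@105]
After op 6 [order #6] limit_sell(price=96, qty=8): fills=none; bids=[-] asks=[#6:8@96 #2:3@105]
After op 7 cancel(order #1): fills=none; bids=[-] asks=[#6:8@96 #2:3@105]
After op 8 cancel(order #2): fills=none; bids=[-] asks=[#6:8@96]
After op 9 [order #7] market_sell(qty=7): fills=none; bids=[-] asks=[#6:8@96]

Answer: 2@104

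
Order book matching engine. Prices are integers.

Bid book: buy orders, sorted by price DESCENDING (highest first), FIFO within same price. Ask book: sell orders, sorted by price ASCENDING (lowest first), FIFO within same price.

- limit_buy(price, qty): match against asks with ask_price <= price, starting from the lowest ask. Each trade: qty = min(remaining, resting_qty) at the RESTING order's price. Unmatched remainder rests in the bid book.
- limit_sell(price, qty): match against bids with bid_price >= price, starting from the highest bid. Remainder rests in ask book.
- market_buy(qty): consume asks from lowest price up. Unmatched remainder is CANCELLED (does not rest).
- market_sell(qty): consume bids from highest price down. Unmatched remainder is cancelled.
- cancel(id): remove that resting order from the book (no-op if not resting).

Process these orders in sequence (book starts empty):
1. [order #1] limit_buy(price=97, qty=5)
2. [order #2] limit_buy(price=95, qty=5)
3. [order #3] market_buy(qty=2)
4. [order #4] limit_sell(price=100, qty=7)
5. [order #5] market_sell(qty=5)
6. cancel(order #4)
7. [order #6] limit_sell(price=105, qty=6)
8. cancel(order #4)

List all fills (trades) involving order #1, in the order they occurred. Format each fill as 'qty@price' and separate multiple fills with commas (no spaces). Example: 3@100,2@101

After op 1 [order #1] limit_buy(price=97, qty=5): fills=none; bids=[#1:5@97] asks=[-]
After op 2 [order #2] limit_buy(price=95, qty=5): fills=none; bids=[#1:5@97 #2:5@95] asks=[-]
After op 3 [order #3] market_buy(qty=2): fills=none; bids=[#1:5@97 #2:5@95] asks=[-]
After op 4 [order #4] limit_sell(price=100, qty=7): fills=none; bids=[#1:5@97 #2:5@95] asks=[#4:7@100]
After op 5 [order #5] market_sell(qty=5): fills=#1x#5:5@97; bids=[#2:5@95] asks=[#4:7@100]
After op 6 cancel(order #4): fills=none; bids=[#2:5@95] asks=[-]
After op 7 [order #6] limit_sell(price=105, qty=6): fills=none; bids=[#2:5@95] asks=[#6:6@105]
After op 8 cancel(order #4): fills=none; bids=[#2:5@95] asks=[#6:6@105]

Answer: 5@97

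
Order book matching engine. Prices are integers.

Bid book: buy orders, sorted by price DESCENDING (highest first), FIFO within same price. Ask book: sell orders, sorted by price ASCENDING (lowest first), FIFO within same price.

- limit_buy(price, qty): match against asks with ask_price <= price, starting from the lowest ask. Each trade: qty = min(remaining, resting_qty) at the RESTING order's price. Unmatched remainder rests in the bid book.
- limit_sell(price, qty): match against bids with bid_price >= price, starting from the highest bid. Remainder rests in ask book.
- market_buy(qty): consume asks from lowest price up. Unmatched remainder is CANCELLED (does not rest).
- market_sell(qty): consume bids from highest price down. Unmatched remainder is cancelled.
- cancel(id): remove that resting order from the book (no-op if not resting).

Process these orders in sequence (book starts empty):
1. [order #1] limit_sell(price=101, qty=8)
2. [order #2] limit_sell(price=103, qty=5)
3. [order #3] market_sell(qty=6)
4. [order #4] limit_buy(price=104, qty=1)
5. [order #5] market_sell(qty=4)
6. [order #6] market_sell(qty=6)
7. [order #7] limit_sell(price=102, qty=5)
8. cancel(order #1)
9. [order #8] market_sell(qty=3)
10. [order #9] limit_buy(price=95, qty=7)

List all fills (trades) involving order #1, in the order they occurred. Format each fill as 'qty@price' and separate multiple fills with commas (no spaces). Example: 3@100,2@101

After op 1 [order #1] limit_sell(price=101, qty=8): fills=none; bids=[-] asks=[#1:8@101]
After op 2 [order #2] limit_sell(price=103, qty=5): fills=none; bids=[-] asks=[#1:8@101 #2:5@103]
After op 3 [order #3] market_sell(qty=6): fills=none; bids=[-] asks=[#1:8@101 #2:5@103]
After op 4 [order #4] limit_buy(price=104, qty=1): fills=#4x#1:1@101; bids=[-] asks=[#1:7@101 #2:5@103]
After op 5 [order #5] market_sell(qty=4): fills=none; bids=[-] asks=[#1:7@101 #2:5@103]
After op 6 [order #6] market_sell(qty=6): fills=none; bids=[-] asks=[#1:7@101 #2:5@103]
After op 7 [order #7] limit_sell(price=102, qty=5): fills=none; bids=[-] asks=[#1:7@101 #7:5@102 #2:5@103]
After op 8 cancel(order #1): fills=none; bids=[-] asks=[#7:5@102 #2:5@103]
After op 9 [order #8] market_sell(qty=3): fills=none; bids=[-] asks=[#7:5@102 #2:5@103]
After op 10 [order #9] limit_buy(price=95, qty=7): fills=none; bids=[#9:7@95] asks=[#7:5@102 #2:5@103]

Answer: 1@101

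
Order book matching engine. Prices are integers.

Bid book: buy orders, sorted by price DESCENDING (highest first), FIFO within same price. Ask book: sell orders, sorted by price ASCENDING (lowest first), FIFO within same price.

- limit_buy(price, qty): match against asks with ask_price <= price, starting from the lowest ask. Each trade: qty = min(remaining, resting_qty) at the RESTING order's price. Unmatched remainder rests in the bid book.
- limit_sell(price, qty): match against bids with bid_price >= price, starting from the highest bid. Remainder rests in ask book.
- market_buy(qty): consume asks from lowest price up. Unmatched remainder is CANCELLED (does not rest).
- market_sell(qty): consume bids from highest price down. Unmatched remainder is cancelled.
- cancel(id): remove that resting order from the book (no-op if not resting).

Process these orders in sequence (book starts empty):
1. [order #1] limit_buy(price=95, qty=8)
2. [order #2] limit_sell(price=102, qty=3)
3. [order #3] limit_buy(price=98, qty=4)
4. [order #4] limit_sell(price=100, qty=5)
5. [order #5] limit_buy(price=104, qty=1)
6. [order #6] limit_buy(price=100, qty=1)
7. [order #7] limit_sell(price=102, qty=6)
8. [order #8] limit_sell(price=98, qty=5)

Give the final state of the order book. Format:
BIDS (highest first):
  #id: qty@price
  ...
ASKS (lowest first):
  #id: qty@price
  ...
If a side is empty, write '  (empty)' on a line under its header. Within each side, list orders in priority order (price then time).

After op 1 [order #1] limit_buy(price=95, qty=8): fills=none; bids=[#1:8@95] asks=[-]
After op 2 [order #2] limit_sell(price=102, qty=3): fills=none; bids=[#1:8@95] asks=[#2:3@102]
After op 3 [order #3] limit_buy(price=98, qty=4): fills=none; bids=[#3:4@98 #1:8@95] asks=[#2:3@102]
After op 4 [order #4] limit_sell(price=100, qty=5): fills=none; bids=[#3:4@98 #1:8@95] asks=[#4:5@100 #2:3@102]
After op 5 [order #5] limit_buy(price=104, qty=1): fills=#5x#4:1@100; bids=[#3:4@98 #1:8@95] asks=[#4:4@100 #2:3@102]
After op 6 [order #6] limit_buy(price=100, qty=1): fills=#6x#4:1@100; bids=[#3:4@98 #1:8@95] asks=[#4:3@100 #2:3@102]
After op 7 [order #7] limit_sell(price=102, qty=6): fills=none; bids=[#3:4@98 #1:8@95] asks=[#4:3@100 #2:3@102 #7:6@102]
After op 8 [order #8] limit_sell(price=98, qty=5): fills=#3x#8:4@98; bids=[#1:8@95] asks=[#8:1@98 #4:3@100 #2:3@102 #7:6@102]

Answer: BIDS (highest first):
  #1: 8@95
ASKS (lowest first):
  #8: 1@98
  #4: 3@100
  #2: 3@102
  #7: 6@102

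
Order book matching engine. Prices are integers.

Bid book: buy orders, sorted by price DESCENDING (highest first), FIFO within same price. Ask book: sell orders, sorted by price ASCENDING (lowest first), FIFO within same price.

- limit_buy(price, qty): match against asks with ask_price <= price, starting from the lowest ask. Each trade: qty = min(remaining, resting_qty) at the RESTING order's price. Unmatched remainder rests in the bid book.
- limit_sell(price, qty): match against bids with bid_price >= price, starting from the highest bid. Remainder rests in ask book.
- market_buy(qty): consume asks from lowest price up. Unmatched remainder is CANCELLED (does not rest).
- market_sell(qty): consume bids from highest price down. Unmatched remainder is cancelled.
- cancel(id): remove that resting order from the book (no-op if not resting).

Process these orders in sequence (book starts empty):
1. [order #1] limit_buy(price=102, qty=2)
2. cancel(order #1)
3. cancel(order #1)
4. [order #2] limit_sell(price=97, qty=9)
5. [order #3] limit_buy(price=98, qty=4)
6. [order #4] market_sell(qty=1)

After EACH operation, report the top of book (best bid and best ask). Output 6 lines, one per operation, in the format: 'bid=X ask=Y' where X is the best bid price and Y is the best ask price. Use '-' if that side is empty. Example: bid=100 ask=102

Answer: bid=102 ask=-
bid=- ask=-
bid=- ask=-
bid=- ask=97
bid=- ask=97
bid=- ask=97

Derivation:
After op 1 [order #1] limit_buy(price=102, qty=2): fills=none; bids=[#1:2@102] asks=[-]
After op 2 cancel(order #1): fills=none; bids=[-] asks=[-]
After op 3 cancel(order #1): fills=none; bids=[-] asks=[-]
After op 4 [order #2] limit_sell(price=97, qty=9): fills=none; bids=[-] asks=[#2:9@97]
After op 5 [order #3] limit_buy(price=98, qty=4): fills=#3x#2:4@97; bids=[-] asks=[#2:5@97]
After op 6 [order #4] market_sell(qty=1): fills=none; bids=[-] asks=[#2:5@97]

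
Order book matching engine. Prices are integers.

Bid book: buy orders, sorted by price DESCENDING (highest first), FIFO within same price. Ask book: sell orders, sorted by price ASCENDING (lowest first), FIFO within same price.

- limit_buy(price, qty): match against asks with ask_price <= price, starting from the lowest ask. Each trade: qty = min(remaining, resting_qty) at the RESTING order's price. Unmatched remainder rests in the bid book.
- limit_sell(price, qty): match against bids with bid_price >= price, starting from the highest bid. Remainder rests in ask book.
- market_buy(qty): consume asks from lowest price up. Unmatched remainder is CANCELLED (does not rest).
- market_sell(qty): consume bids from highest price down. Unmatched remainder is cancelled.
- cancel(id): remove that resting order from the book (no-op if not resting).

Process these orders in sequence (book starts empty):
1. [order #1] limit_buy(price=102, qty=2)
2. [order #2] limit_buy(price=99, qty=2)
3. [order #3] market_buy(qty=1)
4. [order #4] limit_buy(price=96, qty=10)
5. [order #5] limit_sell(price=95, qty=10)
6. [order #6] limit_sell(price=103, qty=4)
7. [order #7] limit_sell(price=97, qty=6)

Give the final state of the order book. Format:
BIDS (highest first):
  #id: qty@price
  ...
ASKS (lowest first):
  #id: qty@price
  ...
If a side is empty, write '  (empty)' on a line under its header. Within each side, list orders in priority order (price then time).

After op 1 [order #1] limit_buy(price=102, qty=2): fills=none; bids=[#1:2@102] asks=[-]
After op 2 [order #2] limit_buy(price=99, qty=2): fills=none; bids=[#1:2@102 #2:2@99] asks=[-]
After op 3 [order #3] market_buy(qty=1): fills=none; bids=[#1:2@102 #2:2@99] asks=[-]
After op 4 [order #4] limit_buy(price=96, qty=10): fills=none; bids=[#1:2@102 #2:2@99 #4:10@96] asks=[-]
After op 5 [order #5] limit_sell(price=95, qty=10): fills=#1x#5:2@102 #2x#5:2@99 #4x#5:6@96; bids=[#4:4@96] asks=[-]
After op 6 [order #6] limit_sell(price=103, qty=4): fills=none; bids=[#4:4@96] asks=[#6:4@103]
After op 7 [order #7] limit_sell(price=97, qty=6): fills=none; bids=[#4:4@96] asks=[#7:6@97 #6:4@103]

Answer: BIDS (highest first):
  #4: 4@96
ASKS (lowest first):
  #7: 6@97
  #6: 4@103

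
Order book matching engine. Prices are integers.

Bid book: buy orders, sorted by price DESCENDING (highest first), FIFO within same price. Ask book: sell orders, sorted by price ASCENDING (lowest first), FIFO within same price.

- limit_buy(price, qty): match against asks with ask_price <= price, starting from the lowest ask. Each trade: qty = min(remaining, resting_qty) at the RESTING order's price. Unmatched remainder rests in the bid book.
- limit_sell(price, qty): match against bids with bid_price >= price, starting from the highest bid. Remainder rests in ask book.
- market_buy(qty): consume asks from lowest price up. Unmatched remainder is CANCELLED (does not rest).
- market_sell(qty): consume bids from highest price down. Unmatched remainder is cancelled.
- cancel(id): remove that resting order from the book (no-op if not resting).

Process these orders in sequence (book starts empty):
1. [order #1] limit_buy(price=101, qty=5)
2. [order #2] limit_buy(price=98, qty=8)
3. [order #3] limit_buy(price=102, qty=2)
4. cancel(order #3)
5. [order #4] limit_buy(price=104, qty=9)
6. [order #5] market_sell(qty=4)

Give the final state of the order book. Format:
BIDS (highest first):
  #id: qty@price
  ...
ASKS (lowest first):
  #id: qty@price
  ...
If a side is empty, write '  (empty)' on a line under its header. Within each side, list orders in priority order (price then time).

After op 1 [order #1] limit_buy(price=101, qty=5): fills=none; bids=[#1:5@101] asks=[-]
After op 2 [order #2] limit_buy(price=98, qty=8): fills=none; bids=[#1:5@101 #2:8@98] asks=[-]
After op 3 [order #3] limit_buy(price=102, qty=2): fills=none; bids=[#3:2@102 #1:5@101 #2:8@98] asks=[-]
After op 4 cancel(order #3): fills=none; bids=[#1:5@101 #2:8@98] asks=[-]
After op 5 [order #4] limit_buy(price=104, qty=9): fills=none; bids=[#4:9@104 #1:5@101 #2:8@98] asks=[-]
After op 6 [order #5] market_sell(qty=4): fills=#4x#5:4@104; bids=[#4:5@104 #1:5@101 #2:8@98] asks=[-]

Answer: BIDS (highest first):
  #4: 5@104
  #1: 5@101
  #2: 8@98
ASKS (lowest first):
  (empty)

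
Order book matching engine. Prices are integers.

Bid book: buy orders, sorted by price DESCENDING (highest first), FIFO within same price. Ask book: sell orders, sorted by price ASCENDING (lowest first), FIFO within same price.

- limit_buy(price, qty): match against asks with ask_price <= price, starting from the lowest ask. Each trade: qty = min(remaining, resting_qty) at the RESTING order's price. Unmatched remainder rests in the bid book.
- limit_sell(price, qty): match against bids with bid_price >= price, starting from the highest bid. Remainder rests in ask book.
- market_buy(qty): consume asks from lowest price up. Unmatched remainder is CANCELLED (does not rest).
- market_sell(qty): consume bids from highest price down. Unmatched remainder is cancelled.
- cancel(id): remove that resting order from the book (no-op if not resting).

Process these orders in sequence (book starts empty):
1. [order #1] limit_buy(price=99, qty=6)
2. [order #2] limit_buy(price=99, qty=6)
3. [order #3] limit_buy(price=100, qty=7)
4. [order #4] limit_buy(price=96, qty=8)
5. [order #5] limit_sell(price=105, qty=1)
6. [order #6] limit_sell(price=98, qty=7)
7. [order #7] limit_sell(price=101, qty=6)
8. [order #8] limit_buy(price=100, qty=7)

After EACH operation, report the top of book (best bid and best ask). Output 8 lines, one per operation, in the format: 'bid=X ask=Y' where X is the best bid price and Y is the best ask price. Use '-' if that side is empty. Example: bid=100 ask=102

Answer: bid=99 ask=-
bid=99 ask=-
bid=100 ask=-
bid=100 ask=-
bid=100 ask=105
bid=99 ask=105
bid=99 ask=101
bid=100 ask=101

Derivation:
After op 1 [order #1] limit_buy(price=99, qty=6): fills=none; bids=[#1:6@99] asks=[-]
After op 2 [order #2] limit_buy(price=99, qty=6): fills=none; bids=[#1:6@99 #2:6@99] asks=[-]
After op 3 [order #3] limit_buy(price=100, qty=7): fills=none; bids=[#3:7@100 #1:6@99 #2:6@99] asks=[-]
After op 4 [order #4] limit_buy(price=96, qty=8): fills=none; bids=[#3:7@100 #1:6@99 #2:6@99 #4:8@96] asks=[-]
After op 5 [order #5] limit_sell(price=105, qty=1): fills=none; bids=[#3:7@100 #1:6@99 #2:6@99 #4:8@96] asks=[#5:1@105]
After op 6 [order #6] limit_sell(price=98, qty=7): fills=#3x#6:7@100; bids=[#1:6@99 #2:6@99 #4:8@96] asks=[#5:1@105]
After op 7 [order #7] limit_sell(price=101, qty=6): fills=none; bids=[#1:6@99 #2:6@99 #4:8@96] asks=[#7:6@101 #5:1@105]
After op 8 [order #8] limit_buy(price=100, qty=7): fills=none; bids=[#8:7@100 #1:6@99 #2:6@99 #4:8@96] asks=[#7:6@101 #5:1@105]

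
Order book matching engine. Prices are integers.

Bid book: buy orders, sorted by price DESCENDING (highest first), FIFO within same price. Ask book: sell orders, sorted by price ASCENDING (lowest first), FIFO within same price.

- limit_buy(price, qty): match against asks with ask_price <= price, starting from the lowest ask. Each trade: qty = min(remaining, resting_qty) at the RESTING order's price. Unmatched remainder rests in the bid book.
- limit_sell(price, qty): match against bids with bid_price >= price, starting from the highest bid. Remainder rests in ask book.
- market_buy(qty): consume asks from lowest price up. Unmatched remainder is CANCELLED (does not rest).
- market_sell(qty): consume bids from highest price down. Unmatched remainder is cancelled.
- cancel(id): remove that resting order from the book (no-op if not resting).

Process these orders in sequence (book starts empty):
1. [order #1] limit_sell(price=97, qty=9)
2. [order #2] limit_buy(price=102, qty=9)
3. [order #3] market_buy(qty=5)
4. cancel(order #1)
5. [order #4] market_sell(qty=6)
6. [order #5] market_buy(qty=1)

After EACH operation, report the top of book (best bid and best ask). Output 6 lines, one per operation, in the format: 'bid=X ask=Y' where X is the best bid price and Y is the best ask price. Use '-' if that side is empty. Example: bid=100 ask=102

Answer: bid=- ask=97
bid=- ask=-
bid=- ask=-
bid=- ask=-
bid=- ask=-
bid=- ask=-

Derivation:
After op 1 [order #1] limit_sell(price=97, qty=9): fills=none; bids=[-] asks=[#1:9@97]
After op 2 [order #2] limit_buy(price=102, qty=9): fills=#2x#1:9@97; bids=[-] asks=[-]
After op 3 [order #3] market_buy(qty=5): fills=none; bids=[-] asks=[-]
After op 4 cancel(order #1): fills=none; bids=[-] asks=[-]
After op 5 [order #4] market_sell(qty=6): fills=none; bids=[-] asks=[-]
After op 6 [order #5] market_buy(qty=1): fills=none; bids=[-] asks=[-]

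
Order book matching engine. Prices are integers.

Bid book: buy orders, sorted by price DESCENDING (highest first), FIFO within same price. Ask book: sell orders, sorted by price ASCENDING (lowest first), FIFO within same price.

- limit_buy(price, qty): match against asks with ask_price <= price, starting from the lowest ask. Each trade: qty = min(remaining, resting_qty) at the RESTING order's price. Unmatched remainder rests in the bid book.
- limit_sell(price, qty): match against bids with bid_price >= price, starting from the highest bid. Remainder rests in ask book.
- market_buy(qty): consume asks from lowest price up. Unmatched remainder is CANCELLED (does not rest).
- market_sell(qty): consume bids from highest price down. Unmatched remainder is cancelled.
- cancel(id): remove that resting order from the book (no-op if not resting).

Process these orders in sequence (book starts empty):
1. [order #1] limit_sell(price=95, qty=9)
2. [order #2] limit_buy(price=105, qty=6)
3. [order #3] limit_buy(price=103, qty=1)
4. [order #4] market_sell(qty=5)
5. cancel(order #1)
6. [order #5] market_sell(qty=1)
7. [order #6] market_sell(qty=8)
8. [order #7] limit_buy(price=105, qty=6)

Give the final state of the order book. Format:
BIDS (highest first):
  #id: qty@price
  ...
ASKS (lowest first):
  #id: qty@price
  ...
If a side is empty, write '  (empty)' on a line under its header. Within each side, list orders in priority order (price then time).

After op 1 [order #1] limit_sell(price=95, qty=9): fills=none; bids=[-] asks=[#1:9@95]
After op 2 [order #2] limit_buy(price=105, qty=6): fills=#2x#1:6@95; bids=[-] asks=[#1:3@95]
After op 3 [order #3] limit_buy(price=103, qty=1): fills=#3x#1:1@95; bids=[-] asks=[#1:2@95]
After op 4 [order #4] market_sell(qty=5): fills=none; bids=[-] asks=[#1:2@95]
After op 5 cancel(order #1): fills=none; bids=[-] asks=[-]
After op 6 [order #5] market_sell(qty=1): fills=none; bids=[-] asks=[-]
After op 7 [order #6] market_sell(qty=8): fills=none; bids=[-] asks=[-]
After op 8 [order #7] limit_buy(price=105, qty=6): fills=none; bids=[#7:6@105] asks=[-]

Answer: BIDS (highest first):
  #7: 6@105
ASKS (lowest first):
  (empty)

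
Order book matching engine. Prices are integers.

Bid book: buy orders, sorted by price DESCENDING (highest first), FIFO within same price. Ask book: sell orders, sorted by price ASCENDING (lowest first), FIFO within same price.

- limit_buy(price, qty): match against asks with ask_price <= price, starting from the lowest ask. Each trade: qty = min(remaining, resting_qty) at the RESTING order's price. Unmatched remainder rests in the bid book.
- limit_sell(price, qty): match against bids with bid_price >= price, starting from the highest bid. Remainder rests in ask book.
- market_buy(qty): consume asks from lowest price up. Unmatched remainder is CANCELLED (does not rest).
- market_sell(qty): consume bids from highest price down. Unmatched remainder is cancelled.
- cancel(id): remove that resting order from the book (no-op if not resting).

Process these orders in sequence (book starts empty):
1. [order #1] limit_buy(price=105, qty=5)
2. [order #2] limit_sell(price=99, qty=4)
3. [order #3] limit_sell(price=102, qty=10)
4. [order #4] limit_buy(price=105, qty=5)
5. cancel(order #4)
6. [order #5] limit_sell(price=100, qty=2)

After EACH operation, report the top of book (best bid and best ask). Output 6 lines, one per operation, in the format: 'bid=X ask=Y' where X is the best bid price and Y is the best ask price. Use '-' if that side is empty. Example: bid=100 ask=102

Answer: bid=105 ask=-
bid=105 ask=-
bid=- ask=102
bid=- ask=102
bid=- ask=102
bid=- ask=100

Derivation:
After op 1 [order #1] limit_buy(price=105, qty=5): fills=none; bids=[#1:5@105] asks=[-]
After op 2 [order #2] limit_sell(price=99, qty=4): fills=#1x#2:4@105; bids=[#1:1@105] asks=[-]
After op 3 [order #3] limit_sell(price=102, qty=10): fills=#1x#3:1@105; bids=[-] asks=[#3:9@102]
After op 4 [order #4] limit_buy(price=105, qty=5): fills=#4x#3:5@102; bids=[-] asks=[#3:4@102]
After op 5 cancel(order #4): fills=none; bids=[-] asks=[#3:4@102]
After op 6 [order #5] limit_sell(price=100, qty=2): fills=none; bids=[-] asks=[#5:2@100 #3:4@102]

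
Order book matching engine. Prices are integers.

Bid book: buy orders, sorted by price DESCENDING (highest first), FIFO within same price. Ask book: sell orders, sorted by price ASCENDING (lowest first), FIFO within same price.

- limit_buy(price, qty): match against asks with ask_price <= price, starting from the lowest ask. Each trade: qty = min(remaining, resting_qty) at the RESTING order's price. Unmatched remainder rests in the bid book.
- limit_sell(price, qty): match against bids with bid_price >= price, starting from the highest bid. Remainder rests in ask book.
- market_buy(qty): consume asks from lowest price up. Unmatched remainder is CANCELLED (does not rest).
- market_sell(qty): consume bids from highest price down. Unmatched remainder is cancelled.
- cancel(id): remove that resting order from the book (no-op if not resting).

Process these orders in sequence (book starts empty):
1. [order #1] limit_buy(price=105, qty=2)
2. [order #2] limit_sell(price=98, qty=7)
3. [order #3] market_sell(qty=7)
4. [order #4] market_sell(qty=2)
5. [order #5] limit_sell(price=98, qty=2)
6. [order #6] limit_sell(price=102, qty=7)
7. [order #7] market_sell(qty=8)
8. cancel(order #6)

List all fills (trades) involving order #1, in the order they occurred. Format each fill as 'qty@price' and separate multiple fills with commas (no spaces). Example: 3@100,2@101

After op 1 [order #1] limit_buy(price=105, qty=2): fills=none; bids=[#1:2@105] asks=[-]
After op 2 [order #2] limit_sell(price=98, qty=7): fills=#1x#2:2@105; bids=[-] asks=[#2:5@98]
After op 3 [order #3] market_sell(qty=7): fills=none; bids=[-] asks=[#2:5@98]
After op 4 [order #4] market_sell(qty=2): fills=none; bids=[-] asks=[#2:5@98]
After op 5 [order #5] limit_sell(price=98, qty=2): fills=none; bids=[-] asks=[#2:5@98 #5:2@98]
After op 6 [order #6] limit_sell(price=102, qty=7): fills=none; bids=[-] asks=[#2:5@98 #5:2@98 #6:7@102]
After op 7 [order #7] market_sell(qty=8): fills=none; bids=[-] asks=[#2:5@98 #5:2@98 #6:7@102]
After op 8 cancel(order #6): fills=none; bids=[-] asks=[#2:5@98 #5:2@98]

Answer: 2@105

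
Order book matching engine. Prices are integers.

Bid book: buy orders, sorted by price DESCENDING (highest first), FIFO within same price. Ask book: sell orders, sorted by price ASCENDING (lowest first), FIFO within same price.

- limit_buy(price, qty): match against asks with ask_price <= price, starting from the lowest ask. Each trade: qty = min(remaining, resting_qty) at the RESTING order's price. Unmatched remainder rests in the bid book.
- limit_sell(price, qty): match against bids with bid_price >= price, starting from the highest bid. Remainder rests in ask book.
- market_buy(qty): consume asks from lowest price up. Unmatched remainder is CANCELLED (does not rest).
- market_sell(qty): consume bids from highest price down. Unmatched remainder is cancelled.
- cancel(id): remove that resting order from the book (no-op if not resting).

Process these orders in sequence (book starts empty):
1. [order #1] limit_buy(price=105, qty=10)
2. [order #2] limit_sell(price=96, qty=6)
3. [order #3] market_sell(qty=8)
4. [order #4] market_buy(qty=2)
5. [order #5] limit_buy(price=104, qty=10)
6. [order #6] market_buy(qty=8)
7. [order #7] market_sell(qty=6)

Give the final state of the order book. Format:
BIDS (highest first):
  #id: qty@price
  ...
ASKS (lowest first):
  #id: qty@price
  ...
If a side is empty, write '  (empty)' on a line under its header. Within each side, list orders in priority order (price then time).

Answer: BIDS (highest first):
  #5: 4@104
ASKS (lowest first):
  (empty)

Derivation:
After op 1 [order #1] limit_buy(price=105, qty=10): fills=none; bids=[#1:10@105] asks=[-]
After op 2 [order #2] limit_sell(price=96, qty=6): fills=#1x#2:6@105; bids=[#1:4@105] asks=[-]
After op 3 [order #3] market_sell(qty=8): fills=#1x#3:4@105; bids=[-] asks=[-]
After op 4 [order #4] market_buy(qty=2): fills=none; bids=[-] asks=[-]
After op 5 [order #5] limit_buy(price=104, qty=10): fills=none; bids=[#5:10@104] asks=[-]
After op 6 [order #6] market_buy(qty=8): fills=none; bids=[#5:10@104] asks=[-]
After op 7 [order #7] market_sell(qty=6): fills=#5x#7:6@104; bids=[#5:4@104] asks=[-]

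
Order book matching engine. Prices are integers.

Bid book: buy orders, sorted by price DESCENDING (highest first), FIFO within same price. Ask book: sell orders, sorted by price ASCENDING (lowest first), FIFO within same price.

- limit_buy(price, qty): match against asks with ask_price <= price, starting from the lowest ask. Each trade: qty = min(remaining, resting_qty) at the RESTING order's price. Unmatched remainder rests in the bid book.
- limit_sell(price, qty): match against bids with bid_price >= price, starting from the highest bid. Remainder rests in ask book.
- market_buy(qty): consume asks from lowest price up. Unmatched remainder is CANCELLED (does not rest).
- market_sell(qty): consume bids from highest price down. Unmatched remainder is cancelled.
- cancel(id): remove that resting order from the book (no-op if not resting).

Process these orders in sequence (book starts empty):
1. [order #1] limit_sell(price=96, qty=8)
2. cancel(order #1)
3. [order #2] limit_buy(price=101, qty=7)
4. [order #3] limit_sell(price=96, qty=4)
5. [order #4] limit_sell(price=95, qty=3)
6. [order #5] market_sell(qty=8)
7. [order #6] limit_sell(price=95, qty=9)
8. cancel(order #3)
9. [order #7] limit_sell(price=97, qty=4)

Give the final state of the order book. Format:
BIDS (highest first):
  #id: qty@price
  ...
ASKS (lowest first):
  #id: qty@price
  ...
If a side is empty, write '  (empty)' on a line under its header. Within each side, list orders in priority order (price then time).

Answer: BIDS (highest first):
  (empty)
ASKS (lowest first):
  #6: 9@95
  #7: 4@97

Derivation:
After op 1 [order #1] limit_sell(price=96, qty=8): fills=none; bids=[-] asks=[#1:8@96]
After op 2 cancel(order #1): fills=none; bids=[-] asks=[-]
After op 3 [order #2] limit_buy(price=101, qty=7): fills=none; bids=[#2:7@101] asks=[-]
After op 4 [order #3] limit_sell(price=96, qty=4): fills=#2x#3:4@101; bids=[#2:3@101] asks=[-]
After op 5 [order #4] limit_sell(price=95, qty=3): fills=#2x#4:3@101; bids=[-] asks=[-]
After op 6 [order #5] market_sell(qty=8): fills=none; bids=[-] asks=[-]
After op 7 [order #6] limit_sell(price=95, qty=9): fills=none; bids=[-] asks=[#6:9@95]
After op 8 cancel(order #3): fills=none; bids=[-] asks=[#6:9@95]
After op 9 [order #7] limit_sell(price=97, qty=4): fills=none; bids=[-] asks=[#6:9@95 #7:4@97]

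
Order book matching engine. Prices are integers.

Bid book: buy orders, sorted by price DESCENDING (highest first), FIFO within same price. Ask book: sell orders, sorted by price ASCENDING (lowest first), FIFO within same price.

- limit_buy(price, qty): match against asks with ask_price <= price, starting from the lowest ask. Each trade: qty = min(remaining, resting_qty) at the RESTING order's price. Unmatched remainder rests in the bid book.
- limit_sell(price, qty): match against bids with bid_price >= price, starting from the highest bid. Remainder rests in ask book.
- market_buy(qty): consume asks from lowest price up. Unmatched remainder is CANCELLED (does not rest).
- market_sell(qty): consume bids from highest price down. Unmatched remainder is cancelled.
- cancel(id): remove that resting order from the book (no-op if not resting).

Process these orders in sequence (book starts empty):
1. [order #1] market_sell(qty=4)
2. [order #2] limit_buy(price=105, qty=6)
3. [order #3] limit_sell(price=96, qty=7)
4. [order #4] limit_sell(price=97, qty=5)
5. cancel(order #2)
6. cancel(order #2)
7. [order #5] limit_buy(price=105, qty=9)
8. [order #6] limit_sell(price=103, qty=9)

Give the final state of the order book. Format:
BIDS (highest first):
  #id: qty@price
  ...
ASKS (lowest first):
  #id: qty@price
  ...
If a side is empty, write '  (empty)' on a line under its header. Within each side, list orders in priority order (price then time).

Answer: BIDS (highest first):
  (empty)
ASKS (lowest first):
  #6: 6@103

Derivation:
After op 1 [order #1] market_sell(qty=4): fills=none; bids=[-] asks=[-]
After op 2 [order #2] limit_buy(price=105, qty=6): fills=none; bids=[#2:6@105] asks=[-]
After op 3 [order #3] limit_sell(price=96, qty=7): fills=#2x#3:6@105; bids=[-] asks=[#3:1@96]
After op 4 [order #4] limit_sell(price=97, qty=5): fills=none; bids=[-] asks=[#3:1@96 #4:5@97]
After op 5 cancel(order #2): fills=none; bids=[-] asks=[#3:1@96 #4:5@97]
After op 6 cancel(order #2): fills=none; bids=[-] asks=[#3:1@96 #4:5@97]
After op 7 [order #5] limit_buy(price=105, qty=9): fills=#5x#3:1@96 #5x#4:5@97; bids=[#5:3@105] asks=[-]
After op 8 [order #6] limit_sell(price=103, qty=9): fills=#5x#6:3@105; bids=[-] asks=[#6:6@103]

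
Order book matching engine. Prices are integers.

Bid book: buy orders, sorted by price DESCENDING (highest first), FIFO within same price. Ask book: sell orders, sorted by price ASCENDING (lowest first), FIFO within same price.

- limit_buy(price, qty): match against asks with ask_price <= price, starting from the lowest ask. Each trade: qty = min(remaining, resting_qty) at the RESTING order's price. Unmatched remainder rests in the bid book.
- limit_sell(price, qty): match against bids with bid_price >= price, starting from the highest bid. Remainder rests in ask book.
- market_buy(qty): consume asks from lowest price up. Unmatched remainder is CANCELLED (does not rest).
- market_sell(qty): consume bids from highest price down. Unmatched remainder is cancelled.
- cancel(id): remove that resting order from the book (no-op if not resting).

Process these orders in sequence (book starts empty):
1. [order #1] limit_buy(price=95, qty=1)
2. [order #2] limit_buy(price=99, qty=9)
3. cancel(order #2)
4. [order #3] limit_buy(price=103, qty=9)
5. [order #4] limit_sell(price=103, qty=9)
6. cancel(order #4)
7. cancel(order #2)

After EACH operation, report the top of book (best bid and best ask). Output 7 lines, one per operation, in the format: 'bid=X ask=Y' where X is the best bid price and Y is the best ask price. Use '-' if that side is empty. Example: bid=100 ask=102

After op 1 [order #1] limit_buy(price=95, qty=1): fills=none; bids=[#1:1@95] asks=[-]
After op 2 [order #2] limit_buy(price=99, qty=9): fills=none; bids=[#2:9@99 #1:1@95] asks=[-]
After op 3 cancel(order #2): fills=none; bids=[#1:1@95] asks=[-]
After op 4 [order #3] limit_buy(price=103, qty=9): fills=none; bids=[#3:9@103 #1:1@95] asks=[-]
After op 5 [order #4] limit_sell(price=103, qty=9): fills=#3x#4:9@103; bids=[#1:1@95] asks=[-]
After op 6 cancel(order #4): fills=none; bids=[#1:1@95] asks=[-]
After op 7 cancel(order #2): fills=none; bids=[#1:1@95] asks=[-]

Answer: bid=95 ask=-
bid=99 ask=-
bid=95 ask=-
bid=103 ask=-
bid=95 ask=-
bid=95 ask=-
bid=95 ask=-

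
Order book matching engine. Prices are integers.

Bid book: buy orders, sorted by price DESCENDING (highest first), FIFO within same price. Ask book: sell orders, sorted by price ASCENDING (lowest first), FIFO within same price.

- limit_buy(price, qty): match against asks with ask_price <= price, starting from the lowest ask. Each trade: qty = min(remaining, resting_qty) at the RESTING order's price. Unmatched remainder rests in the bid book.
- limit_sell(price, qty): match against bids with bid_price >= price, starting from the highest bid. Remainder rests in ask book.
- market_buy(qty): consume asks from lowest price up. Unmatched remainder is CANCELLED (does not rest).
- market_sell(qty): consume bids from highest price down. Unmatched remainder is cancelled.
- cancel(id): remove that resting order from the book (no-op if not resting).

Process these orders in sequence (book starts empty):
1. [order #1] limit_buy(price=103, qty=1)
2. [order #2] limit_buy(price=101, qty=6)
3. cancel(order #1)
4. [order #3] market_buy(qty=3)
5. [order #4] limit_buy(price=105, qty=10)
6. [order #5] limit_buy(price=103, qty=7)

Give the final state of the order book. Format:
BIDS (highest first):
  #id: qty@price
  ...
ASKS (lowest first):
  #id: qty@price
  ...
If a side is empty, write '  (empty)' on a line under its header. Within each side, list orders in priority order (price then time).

Answer: BIDS (highest first):
  #4: 10@105
  #5: 7@103
  #2: 6@101
ASKS (lowest first):
  (empty)

Derivation:
After op 1 [order #1] limit_buy(price=103, qty=1): fills=none; bids=[#1:1@103] asks=[-]
After op 2 [order #2] limit_buy(price=101, qty=6): fills=none; bids=[#1:1@103 #2:6@101] asks=[-]
After op 3 cancel(order #1): fills=none; bids=[#2:6@101] asks=[-]
After op 4 [order #3] market_buy(qty=3): fills=none; bids=[#2:6@101] asks=[-]
After op 5 [order #4] limit_buy(price=105, qty=10): fills=none; bids=[#4:10@105 #2:6@101] asks=[-]
After op 6 [order #5] limit_buy(price=103, qty=7): fills=none; bids=[#4:10@105 #5:7@103 #2:6@101] asks=[-]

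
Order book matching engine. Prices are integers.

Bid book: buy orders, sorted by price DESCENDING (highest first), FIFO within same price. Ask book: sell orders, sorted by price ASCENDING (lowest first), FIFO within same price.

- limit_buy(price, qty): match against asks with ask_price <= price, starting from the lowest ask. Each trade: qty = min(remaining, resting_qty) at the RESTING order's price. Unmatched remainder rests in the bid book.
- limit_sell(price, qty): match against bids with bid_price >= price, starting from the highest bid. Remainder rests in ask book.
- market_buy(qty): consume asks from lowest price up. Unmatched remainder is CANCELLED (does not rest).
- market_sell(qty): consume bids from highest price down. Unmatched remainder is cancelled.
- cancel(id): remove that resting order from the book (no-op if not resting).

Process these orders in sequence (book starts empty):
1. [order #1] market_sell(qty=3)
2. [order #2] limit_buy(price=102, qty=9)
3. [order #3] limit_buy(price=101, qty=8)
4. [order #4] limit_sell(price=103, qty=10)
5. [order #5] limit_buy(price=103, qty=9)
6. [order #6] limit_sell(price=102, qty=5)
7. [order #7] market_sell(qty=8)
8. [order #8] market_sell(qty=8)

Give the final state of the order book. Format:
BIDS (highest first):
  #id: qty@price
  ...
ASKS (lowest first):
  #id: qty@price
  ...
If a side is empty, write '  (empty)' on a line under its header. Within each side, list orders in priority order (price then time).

After op 1 [order #1] market_sell(qty=3): fills=none; bids=[-] asks=[-]
After op 2 [order #2] limit_buy(price=102, qty=9): fills=none; bids=[#2:9@102] asks=[-]
After op 3 [order #3] limit_buy(price=101, qty=8): fills=none; bids=[#2:9@102 #3:8@101] asks=[-]
After op 4 [order #4] limit_sell(price=103, qty=10): fills=none; bids=[#2:9@102 #3:8@101] asks=[#4:10@103]
After op 5 [order #5] limit_buy(price=103, qty=9): fills=#5x#4:9@103; bids=[#2:9@102 #3:8@101] asks=[#4:1@103]
After op 6 [order #6] limit_sell(price=102, qty=5): fills=#2x#6:5@102; bids=[#2:4@102 #3:8@101] asks=[#4:1@103]
After op 7 [order #7] market_sell(qty=8): fills=#2x#7:4@102 #3x#7:4@101; bids=[#3:4@101] asks=[#4:1@103]
After op 8 [order #8] market_sell(qty=8): fills=#3x#8:4@101; bids=[-] asks=[#4:1@103]

Answer: BIDS (highest first):
  (empty)
ASKS (lowest first):
  #4: 1@103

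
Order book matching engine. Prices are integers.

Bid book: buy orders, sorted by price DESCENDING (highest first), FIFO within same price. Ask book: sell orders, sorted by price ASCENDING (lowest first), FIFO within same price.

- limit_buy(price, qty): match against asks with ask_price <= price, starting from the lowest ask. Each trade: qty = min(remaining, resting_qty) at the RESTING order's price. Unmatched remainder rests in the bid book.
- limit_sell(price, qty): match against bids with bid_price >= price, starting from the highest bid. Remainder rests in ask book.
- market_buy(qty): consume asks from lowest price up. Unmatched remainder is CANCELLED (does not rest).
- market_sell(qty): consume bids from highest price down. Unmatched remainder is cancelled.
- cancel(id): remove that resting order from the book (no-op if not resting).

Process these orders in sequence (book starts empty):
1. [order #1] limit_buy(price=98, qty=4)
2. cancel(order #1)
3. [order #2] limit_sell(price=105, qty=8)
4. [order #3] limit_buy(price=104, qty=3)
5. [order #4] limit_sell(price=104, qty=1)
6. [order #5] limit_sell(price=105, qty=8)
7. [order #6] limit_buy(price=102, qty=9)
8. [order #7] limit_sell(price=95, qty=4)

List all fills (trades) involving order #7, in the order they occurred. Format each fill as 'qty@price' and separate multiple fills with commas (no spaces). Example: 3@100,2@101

Answer: 2@104,2@102

Derivation:
After op 1 [order #1] limit_buy(price=98, qty=4): fills=none; bids=[#1:4@98] asks=[-]
After op 2 cancel(order #1): fills=none; bids=[-] asks=[-]
After op 3 [order #2] limit_sell(price=105, qty=8): fills=none; bids=[-] asks=[#2:8@105]
After op 4 [order #3] limit_buy(price=104, qty=3): fills=none; bids=[#3:3@104] asks=[#2:8@105]
After op 5 [order #4] limit_sell(price=104, qty=1): fills=#3x#4:1@104; bids=[#3:2@104] asks=[#2:8@105]
After op 6 [order #5] limit_sell(price=105, qty=8): fills=none; bids=[#3:2@104] asks=[#2:8@105 #5:8@105]
After op 7 [order #6] limit_buy(price=102, qty=9): fills=none; bids=[#3:2@104 #6:9@102] asks=[#2:8@105 #5:8@105]
After op 8 [order #7] limit_sell(price=95, qty=4): fills=#3x#7:2@104 #6x#7:2@102; bids=[#6:7@102] asks=[#2:8@105 #5:8@105]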